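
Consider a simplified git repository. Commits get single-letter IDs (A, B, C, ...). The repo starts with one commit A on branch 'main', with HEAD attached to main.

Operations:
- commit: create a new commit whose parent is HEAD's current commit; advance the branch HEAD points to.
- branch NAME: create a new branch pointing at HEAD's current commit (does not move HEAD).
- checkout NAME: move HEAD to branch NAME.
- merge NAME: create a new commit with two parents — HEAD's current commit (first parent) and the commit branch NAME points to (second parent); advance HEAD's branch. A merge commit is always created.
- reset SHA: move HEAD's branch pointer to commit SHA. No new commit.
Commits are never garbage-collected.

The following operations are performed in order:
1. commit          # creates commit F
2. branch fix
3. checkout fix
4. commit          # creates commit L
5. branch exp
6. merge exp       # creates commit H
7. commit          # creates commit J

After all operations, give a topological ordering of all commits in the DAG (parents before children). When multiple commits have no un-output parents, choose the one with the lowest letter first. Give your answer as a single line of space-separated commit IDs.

After op 1 (commit): HEAD=main@F [main=F]
After op 2 (branch): HEAD=main@F [fix=F main=F]
After op 3 (checkout): HEAD=fix@F [fix=F main=F]
After op 4 (commit): HEAD=fix@L [fix=L main=F]
After op 5 (branch): HEAD=fix@L [exp=L fix=L main=F]
After op 6 (merge): HEAD=fix@H [exp=L fix=H main=F]
After op 7 (commit): HEAD=fix@J [exp=L fix=J main=F]
commit A: parents=[]
commit F: parents=['A']
commit H: parents=['L', 'L']
commit J: parents=['H']
commit L: parents=['F']

Answer: A F L H J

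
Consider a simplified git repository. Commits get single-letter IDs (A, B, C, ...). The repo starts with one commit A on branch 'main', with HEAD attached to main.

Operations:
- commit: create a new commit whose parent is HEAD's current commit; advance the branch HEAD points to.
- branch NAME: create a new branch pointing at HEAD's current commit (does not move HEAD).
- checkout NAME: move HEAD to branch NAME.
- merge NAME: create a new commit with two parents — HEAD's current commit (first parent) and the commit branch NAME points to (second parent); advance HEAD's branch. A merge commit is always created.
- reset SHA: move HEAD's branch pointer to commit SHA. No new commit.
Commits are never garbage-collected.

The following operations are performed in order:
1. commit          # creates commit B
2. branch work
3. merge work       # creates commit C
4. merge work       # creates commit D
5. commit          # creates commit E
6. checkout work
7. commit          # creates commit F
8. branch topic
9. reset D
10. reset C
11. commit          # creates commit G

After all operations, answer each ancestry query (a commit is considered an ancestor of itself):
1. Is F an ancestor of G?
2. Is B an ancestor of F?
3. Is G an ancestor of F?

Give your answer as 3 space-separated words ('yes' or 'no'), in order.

Answer: no yes no

Derivation:
After op 1 (commit): HEAD=main@B [main=B]
After op 2 (branch): HEAD=main@B [main=B work=B]
After op 3 (merge): HEAD=main@C [main=C work=B]
After op 4 (merge): HEAD=main@D [main=D work=B]
After op 5 (commit): HEAD=main@E [main=E work=B]
After op 6 (checkout): HEAD=work@B [main=E work=B]
After op 7 (commit): HEAD=work@F [main=E work=F]
After op 8 (branch): HEAD=work@F [main=E topic=F work=F]
After op 9 (reset): HEAD=work@D [main=E topic=F work=D]
After op 10 (reset): HEAD=work@C [main=E topic=F work=C]
After op 11 (commit): HEAD=work@G [main=E topic=F work=G]
ancestors(G) = {A,B,C,G}; F in? no
ancestors(F) = {A,B,F}; B in? yes
ancestors(F) = {A,B,F}; G in? no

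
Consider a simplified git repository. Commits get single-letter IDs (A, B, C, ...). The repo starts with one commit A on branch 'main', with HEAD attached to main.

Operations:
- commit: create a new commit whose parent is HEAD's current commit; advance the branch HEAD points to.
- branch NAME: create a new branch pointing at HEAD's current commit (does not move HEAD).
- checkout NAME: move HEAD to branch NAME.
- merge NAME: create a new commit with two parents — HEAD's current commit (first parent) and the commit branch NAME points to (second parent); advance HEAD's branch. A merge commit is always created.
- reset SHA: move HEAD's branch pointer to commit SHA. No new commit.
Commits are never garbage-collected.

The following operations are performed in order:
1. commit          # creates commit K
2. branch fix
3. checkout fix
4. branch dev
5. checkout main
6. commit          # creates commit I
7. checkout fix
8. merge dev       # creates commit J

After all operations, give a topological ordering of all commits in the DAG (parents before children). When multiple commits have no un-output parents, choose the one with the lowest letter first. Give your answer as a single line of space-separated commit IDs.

After op 1 (commit): HEAD=main@K [main=K]
After op 2 (branch): HEAD=main@K [fix=K main=K]
After op 3 (checkout): HEAD=fix@K [fix=K main=K]
After op 4 (branch): HEAD=fix@K [dev=K fix=K main=K]
After op 5 (checkout): HEAD=main@K [dev=K fix=K main=K]
After op 6 (commit): HEAD=main@I [dev=K fix=K main=I]
After op 7 (checkout): HEAD=fix@K [dev=K fix=K main=I]
After op 8 (merge): HEAD=fix@J [dev=K fix=J main=I]
commit A: parents=[]
commit I: parents=['K']
commit J: parents=['K', 'K']
commit K: parents=['A']

Answer: A K I J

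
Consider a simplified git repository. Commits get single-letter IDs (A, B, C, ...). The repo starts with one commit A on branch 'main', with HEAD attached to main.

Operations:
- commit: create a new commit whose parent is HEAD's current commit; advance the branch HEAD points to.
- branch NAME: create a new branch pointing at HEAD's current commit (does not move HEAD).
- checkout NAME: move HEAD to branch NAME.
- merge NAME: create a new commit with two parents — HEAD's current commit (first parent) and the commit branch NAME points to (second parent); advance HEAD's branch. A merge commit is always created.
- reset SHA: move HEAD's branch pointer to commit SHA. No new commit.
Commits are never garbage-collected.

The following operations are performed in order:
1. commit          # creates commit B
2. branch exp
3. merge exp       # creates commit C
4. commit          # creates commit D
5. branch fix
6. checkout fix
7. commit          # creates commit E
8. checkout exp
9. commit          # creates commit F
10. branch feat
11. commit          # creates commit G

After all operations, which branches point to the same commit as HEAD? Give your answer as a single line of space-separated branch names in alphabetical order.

After op 1 (commit): HEAD=main@B [main=B]
After op 2 (branch): HEAD=main@B [exp=B main=B]
After op 3 (merge): HEAD=main@C [exp=B main=C]
After op 4 (commit): HEAD=main@D [exp=B main=D]
After op 5 (branch): HEAD=main@D [exp=B fix=D main=D]
After op 6 (checkout): HEAD=fix@D [exp=B fix=D main=D]
After op 7 (commit): HEAD=fix@E [exp=B fix=E main=D]
After op 8 (checkout): HEAD=exp@B [exp=B fix=E main=D]
After op 9 (commit): HEAD=exp@F [exp=F fix=E main=D]
After op 10 (branch): HEAD=exp@F [exp=F feat=F fix=E main=D]
After op 11 (commit): HEAD=exp@G [exp=G feat=F fix=E main=D]

Answer: exp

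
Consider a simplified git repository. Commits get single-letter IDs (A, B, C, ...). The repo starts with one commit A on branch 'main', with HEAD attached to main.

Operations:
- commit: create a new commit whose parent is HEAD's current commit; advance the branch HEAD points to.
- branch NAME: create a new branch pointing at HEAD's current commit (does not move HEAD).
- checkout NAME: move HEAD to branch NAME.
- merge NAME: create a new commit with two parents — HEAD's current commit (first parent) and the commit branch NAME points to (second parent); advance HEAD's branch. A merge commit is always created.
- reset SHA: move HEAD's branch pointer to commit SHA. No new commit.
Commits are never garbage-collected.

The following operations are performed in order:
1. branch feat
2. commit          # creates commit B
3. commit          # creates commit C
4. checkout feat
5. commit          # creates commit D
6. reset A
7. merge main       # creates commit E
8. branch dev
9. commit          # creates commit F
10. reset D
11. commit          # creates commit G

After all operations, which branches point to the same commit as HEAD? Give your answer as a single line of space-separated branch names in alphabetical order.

Answer: feat

Derivation:
After op 1 (branch): HEAD=main@A [feat=A main=A]
After op 2 (commit): HEAD=main@B [feat=A main=B]
After op 3 (commit): HEAD=main@C [feat=A main=C]
After op 4 (checkout): HEAD=feat@A [feat=A main=C]
After op 5 (commit): HEAD=feat@D [feat=D main=C]
After op 6 (reset): HEAD=feat@A [feat=A main=C]
After op 7 (merge): HEAD=feat@E [feat=E main=C]
After op 8 (branch): HEAD=feat@E [dev=E feat=E main=C]
After op 9 (commit): HEAD=feat@F [dev=E feat=F main=C]
After op 10 (reset): HEAD=feat@D [dev=E feat=D main=C]
After op 11 (commit): HEAD=feat@G [dev=E feat=G main=C]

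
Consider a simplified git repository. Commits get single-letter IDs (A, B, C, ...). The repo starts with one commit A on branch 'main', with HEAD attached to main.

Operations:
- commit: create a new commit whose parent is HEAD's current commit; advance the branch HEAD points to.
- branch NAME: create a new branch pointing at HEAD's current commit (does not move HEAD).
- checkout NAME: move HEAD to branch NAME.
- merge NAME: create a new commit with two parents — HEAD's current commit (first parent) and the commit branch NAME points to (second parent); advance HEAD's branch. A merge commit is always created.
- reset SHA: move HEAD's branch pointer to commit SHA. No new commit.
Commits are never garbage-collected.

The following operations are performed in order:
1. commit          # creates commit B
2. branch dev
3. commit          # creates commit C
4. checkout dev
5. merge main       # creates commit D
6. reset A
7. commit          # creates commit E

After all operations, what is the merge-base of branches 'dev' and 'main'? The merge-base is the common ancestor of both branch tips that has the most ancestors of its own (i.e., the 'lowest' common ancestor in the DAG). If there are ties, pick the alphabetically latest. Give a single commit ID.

Answer: A

Derivation:
After op 1 (commit): HEAD=main@B [main=B]
After op 2 (branch): HEAD=main@B [dev=B main=B]
After op 3 (commit): HEAD=main@C [dev=B main=C]
After op 4 (checkout): HEAD=dev@B [dev=B main=C]
After op 5 (merge): HEAD=dev@D [dev=D main=C]
After op 6 (reset): HEAD=dev@A [dev=A main=C]
After op 7 (commit): HEAD=dev@E [dev=E main=C]
ancestors(dev=E): ['A', 'E']
ancestors(main=C): ['A', 'B', 'C']
common: ['A']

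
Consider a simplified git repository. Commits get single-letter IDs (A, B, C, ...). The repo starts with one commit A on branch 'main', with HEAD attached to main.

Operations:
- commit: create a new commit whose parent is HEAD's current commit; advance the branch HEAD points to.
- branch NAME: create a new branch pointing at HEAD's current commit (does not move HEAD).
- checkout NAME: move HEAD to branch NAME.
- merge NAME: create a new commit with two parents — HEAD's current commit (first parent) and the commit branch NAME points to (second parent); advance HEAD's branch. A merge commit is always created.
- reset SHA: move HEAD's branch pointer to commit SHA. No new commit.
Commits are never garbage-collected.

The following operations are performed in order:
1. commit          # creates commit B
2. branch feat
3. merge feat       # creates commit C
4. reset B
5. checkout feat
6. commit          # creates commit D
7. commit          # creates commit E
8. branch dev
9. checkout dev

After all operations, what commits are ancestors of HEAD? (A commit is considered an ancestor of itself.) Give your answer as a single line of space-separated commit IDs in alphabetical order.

Answer: A B D E

Derivation:
After op 1 (commit): HEAD=main@B [main=B]
After op 2 (branch): HEAD=main@B [feat=B main=B]
After op 3 (merge): HEAD=main@C [feat=B main=C]
After op 4 (reset): HEAD=main@B [feat=B main=B]
After op 5 (checkout): HEAD=feat@B [feat=B main=B]
After op 6 (commit): HEAD=feat@D [feat=D main=B]
After op 7 (commit): HEAD=feat@E [feat=E main=B]
After op 8 (branch): HEAD=feat@E [dev=E feat=E main=B]
After op 9 (checkout): HEAD=dev@E [dev=E feat=E main=B]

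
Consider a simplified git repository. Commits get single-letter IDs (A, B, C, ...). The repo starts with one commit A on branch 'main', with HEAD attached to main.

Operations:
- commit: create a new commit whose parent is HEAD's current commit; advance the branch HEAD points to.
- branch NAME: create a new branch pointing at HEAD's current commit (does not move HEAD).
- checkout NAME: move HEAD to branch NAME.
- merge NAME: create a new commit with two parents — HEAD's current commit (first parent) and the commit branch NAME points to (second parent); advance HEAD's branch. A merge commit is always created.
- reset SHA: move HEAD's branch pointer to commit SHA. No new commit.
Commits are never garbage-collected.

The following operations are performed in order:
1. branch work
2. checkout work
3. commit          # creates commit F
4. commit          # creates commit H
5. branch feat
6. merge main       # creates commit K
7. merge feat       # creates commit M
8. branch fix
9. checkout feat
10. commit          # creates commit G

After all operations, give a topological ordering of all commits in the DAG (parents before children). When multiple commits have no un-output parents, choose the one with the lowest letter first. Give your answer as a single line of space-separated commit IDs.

Answer: A F H G K M

Derivation:
After op 1 (branch): HEAD=main@A [main=A work=A]
After op 2 (checkout): HEAD=work@A [main=A work=A]
After op 3 (commit): HEAD=work@F [main=A work=F]
After op 4 (commit): HEAD=work@H [main=A work=H]
After op 5 (branch): HEAD=work@H [feat=H main=A work=H]
After op 6 (merge): HEAD=work@K [feat=H main=A work=K]
After op 7 (merge): HEAD=work@M [feat=H main=A work=M]
After op 8 (branch): HEAD=work@M [feat=H fix=M main=A work=M]
After op 9 (checkout): HEAD=feat@H [feat=H fix=M main=A work=M]
After op 10 (commit): HEAD=feat@G [feat=G fix=M main=A work=M]
commit A: parents=[]
commit F: parents=['A']
commit G: parents=['H']
commit H: parents=['F']
commit K: parents=['H', 'A']
commit M: parents=['K', 'H']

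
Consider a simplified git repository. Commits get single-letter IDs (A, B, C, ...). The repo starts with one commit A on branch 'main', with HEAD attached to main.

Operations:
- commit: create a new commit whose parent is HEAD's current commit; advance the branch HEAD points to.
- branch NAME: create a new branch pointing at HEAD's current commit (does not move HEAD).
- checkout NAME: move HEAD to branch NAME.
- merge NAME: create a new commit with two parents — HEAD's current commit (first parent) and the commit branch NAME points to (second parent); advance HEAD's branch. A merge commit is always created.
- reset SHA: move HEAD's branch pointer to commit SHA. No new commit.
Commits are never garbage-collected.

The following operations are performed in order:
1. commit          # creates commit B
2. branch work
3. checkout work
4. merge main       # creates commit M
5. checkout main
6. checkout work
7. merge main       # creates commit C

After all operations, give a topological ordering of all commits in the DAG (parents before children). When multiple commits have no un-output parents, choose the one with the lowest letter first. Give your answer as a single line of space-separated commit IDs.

After op 1 (commit): HEAD=main@B [main=B]
After op 2 (branch): HEAD=main@B [main=B work=B]
After op 3 (checkout): HEAD=work@B [main=B work=B]
After op 4 (merge): HEAD=work@M [main=B work=M]
After op 5 (checkout): HEAD=main@B [main=B work=M]
After op 6 (checkout): HEAD=work@M [main=B work=M]
After op 7 (merge): HEAD=work@C [main=B work=C]
commit A: parents=[]
commit B: parents=['A']
commit C: parents=['M', 'B']
commit M: parents=['B', 'B']

Answer: A B M C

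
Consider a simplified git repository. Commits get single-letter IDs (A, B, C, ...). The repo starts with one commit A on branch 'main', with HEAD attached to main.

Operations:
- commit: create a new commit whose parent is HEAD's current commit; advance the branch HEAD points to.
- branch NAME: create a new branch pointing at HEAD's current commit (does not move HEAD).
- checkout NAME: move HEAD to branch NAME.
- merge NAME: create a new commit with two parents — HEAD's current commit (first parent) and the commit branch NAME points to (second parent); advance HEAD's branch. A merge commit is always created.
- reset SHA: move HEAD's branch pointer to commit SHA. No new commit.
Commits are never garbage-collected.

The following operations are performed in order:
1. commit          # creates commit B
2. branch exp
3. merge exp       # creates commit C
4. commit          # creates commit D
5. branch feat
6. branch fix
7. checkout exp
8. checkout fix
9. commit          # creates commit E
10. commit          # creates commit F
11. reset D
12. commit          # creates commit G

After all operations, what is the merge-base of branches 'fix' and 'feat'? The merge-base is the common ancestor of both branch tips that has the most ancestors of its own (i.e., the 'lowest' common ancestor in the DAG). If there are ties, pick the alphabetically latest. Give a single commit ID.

After op 1 (commit): HEAD=main@B [main=B]
After op 2 (branch): HEAD=main@B [exp=B main=B]
After op 3 (merge): HEAD=main@C [exp=B main=C]
After op 4 (commit): HEAD=main@D [exp=B main=D]
After op 5 (branch): HEAD=main@D [exp=B feat=D main=D]
After op 6 (branch): HEAD=main@D [exp=B feat=D fix=D main=D]
After op 7 (checkout): HEAD=exp@B [exp=B feat=D fix=D main=D]
After op 8 (checkout): HEAD=fix@D [exp=B feat=D fix=D main=D]
After op 9 (commit): HEAD=fix@E [exp=B feat=D fix=E main=D]
After op 10 (commit): HEAD=fix@F [exp=B feat=D fix=F main=D]
After op 11 (reset): HEAD=fix@D [exp=B feat=D fix=D main=D]
After op 12 (commit): HEAD=fix@G [exp=B feat=D fix=G main=D]
ancestors(fix=G): ['A', 'B', 'C', 'D', 'G']
ancestors(feat=D): ['A', 'B', 'C', 'D']
common: ['A', 'B', 'C', 'D']

Answer: D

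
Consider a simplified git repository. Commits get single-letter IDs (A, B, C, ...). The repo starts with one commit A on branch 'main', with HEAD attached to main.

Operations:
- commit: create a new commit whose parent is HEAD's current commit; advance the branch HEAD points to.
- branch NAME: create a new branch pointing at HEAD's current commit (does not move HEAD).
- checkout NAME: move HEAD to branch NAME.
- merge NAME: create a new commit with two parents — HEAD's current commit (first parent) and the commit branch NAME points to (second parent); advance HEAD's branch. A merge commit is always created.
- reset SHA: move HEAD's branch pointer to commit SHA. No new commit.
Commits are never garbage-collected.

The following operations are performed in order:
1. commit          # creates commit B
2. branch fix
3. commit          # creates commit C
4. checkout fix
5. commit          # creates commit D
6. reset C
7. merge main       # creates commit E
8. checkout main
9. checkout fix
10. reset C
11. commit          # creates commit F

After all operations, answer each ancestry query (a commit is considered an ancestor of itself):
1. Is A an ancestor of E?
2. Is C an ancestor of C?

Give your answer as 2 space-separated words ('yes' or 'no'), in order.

After op 1 (commit): HEAD=main@B [main=B]
After op 2 (branch): HEAD=main@B [fix=B main=B]
After op 3 (commit): HEAD=main@C [fix=B main=C]
After op 4 (checkout): HEAD=fix@B [fix=B main=C]
After op 5 (commit): HEAD=fix@D [fix=D main=C]
After op 6 (reset): HEAD=fix@C [fix=C main=C]
After op 7 (merge): HEAD=fix@E [fix=E main=C]
After op 8 (checkout): HEAD=main@C [fix=E main=C]
After op 9 (checkout): HEAD=fix@E [fix=E main=C]
After op 10 (reset): HEAD=fix@C [fix=C main=C]
After op 11 (commit): HEAD=fix@F [fix=F main=C]
ancestors(E) = {A,B,C,E}; A in? yes
ancestors(C) = {A,B,C}; C in? yes

Answer: yes yes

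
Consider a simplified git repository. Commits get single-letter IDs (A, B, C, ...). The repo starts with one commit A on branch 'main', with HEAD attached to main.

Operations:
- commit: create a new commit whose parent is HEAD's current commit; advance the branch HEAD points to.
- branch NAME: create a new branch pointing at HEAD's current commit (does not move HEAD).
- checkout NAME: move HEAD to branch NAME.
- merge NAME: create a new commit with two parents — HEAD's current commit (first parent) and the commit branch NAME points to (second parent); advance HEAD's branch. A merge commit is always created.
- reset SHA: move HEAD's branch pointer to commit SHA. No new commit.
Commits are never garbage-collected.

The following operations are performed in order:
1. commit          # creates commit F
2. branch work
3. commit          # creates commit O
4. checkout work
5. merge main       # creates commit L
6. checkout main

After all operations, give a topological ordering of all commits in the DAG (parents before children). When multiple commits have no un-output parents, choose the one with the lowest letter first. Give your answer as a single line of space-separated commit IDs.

Answer: A F O L

Derivation:
After op 1 (commit): HEAD=main@F [main=F]
After op 2 (branch): HEAD=main@F [main=F work=F]
After op 3 (commit): HEAD=main@O [main=O work=F]
After op 4 (checkout): HEAD=work@F [main=O work=F]
After op 5 (merge): HEAD=work@L [main=O work=L]
After op 6 (checkout): HEAD=main@O [main=O work=L]
commit A: parents=[]
commit F: parents=['A']
commit L: parents=['F', 'O']
commit O: parents=['F']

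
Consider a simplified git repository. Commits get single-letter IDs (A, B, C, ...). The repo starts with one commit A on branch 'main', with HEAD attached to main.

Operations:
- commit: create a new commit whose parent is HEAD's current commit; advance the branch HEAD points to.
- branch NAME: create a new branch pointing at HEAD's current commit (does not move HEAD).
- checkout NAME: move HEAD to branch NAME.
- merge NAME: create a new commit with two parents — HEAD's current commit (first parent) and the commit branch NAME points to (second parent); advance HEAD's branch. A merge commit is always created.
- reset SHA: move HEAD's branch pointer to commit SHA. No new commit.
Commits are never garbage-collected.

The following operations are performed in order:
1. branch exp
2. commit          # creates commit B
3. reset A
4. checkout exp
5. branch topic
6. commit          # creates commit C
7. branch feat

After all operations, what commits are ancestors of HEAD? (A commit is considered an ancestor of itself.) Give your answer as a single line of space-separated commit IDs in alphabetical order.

After op 1 (branch): HEAD=main@A [exp=A main=A]
After op 2 (commit): HEAD=main@B [exp=A main=B]
After op 3 (reset): HEAD=main@A [exp=A main=A]
After op 4 (checkout): HEAD=exp@A [exp=A main=A]
After op 5 (branch): HEAD=exp@A [exp=A main=A topic=A]
After op 6 (commit): HEAD=exp@C [exp=C main=A topic=A]
After op 7 (branch): HEAD=exp@C [exp=C feat=C main=A topic=A]

Answer: A C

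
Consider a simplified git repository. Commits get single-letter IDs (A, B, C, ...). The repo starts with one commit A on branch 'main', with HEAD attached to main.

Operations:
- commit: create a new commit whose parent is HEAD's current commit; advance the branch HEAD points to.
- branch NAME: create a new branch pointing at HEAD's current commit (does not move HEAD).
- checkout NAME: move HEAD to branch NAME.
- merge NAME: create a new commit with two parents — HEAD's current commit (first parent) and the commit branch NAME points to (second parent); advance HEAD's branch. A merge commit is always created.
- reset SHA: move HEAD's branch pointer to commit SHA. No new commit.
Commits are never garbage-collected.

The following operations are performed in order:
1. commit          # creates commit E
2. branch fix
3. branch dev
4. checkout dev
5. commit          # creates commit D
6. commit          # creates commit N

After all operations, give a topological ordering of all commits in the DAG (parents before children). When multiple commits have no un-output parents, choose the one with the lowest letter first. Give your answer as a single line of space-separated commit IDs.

After op 1 (commit): HEAD=main@E [main=E]
After op 2 (branch): HEAD=main@E [fix=E main=E]
After op 3 (branch): HEAD=main@E [dev=E fix=E main=E]
After op 4 (checkout): HEAD=dev@E [dev=E fix=E main=E]
After op 5 (commit): HEAD=dev@D [dev=D fix=E main=E]
After op 6 (commit): HEAD=dev@N [dev=N fix=E main=E]
commit A: parents=[]
commit D: parents=['E']
commit E: parents=['A']
commit N: parents=['D']

Answer: A E D N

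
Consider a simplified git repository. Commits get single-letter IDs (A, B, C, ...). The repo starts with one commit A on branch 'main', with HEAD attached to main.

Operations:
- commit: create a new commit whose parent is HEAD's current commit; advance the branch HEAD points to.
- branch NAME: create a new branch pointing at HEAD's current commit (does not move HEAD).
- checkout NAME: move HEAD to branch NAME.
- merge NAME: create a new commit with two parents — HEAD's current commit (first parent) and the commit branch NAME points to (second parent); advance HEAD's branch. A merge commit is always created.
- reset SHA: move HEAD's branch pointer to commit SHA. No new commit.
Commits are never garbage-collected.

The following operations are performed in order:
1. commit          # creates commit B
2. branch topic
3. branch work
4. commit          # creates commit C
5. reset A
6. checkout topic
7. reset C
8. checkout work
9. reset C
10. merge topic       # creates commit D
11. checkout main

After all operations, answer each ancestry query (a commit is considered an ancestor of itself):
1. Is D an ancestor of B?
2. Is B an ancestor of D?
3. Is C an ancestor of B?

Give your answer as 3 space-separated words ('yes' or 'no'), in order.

Answer: no yes no

Derivation:
After op 1 (commit): HEAD=main@B [main=B]
After op 2 (branch): HEAD=main@B [main=B topic=B]
After op 3 (branch): HEAD=main@B [main=B topic=B work=B]
After op 4 (commit): HEAD=main@C [main=C topic=B work=B]
After op 5 (reset): HEAD=main@A [main=A topic=B work=B]
After op 6 (checkout): HEAD=topic@B [main=A topic=B work=B]
After op 7 (reset): HEAD=topic@C [main=A topic=C work=B]
After op 8 (checkout): HEAD=work@B [main=A topic=C work=B]
After op 9 (reset): HEAD=work@C [main=A topic=C work=C]
After op 10 (merge): HEAD=work@D [main=A topic=C work=D]
After op 11 (checkout): HEAD=main@A [main=A topic=C work=D]
ancestors(B) = {A,B}; D in? no
ancestors(D) = {A,B,C,D}; B in? yes
ancestors(B) = {A,B}; C in? no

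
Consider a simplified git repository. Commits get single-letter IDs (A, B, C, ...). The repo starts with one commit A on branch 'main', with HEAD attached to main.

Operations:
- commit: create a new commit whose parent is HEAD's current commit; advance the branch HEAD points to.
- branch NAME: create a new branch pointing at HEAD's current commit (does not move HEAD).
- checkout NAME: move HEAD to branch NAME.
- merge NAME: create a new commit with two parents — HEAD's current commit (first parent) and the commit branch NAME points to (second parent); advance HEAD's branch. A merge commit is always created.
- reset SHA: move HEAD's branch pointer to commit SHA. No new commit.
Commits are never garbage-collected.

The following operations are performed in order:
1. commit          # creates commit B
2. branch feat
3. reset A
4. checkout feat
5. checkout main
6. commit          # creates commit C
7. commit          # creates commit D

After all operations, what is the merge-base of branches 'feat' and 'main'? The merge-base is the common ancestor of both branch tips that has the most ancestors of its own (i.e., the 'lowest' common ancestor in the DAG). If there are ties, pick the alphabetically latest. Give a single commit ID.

Answer: A

Derivation:
After op 1 (commit): HEAD=main@B [main=B]
After op 2 (branch): HEAD=main@B [feat=B main=B]
After op 3 (reset): HEAD=main@A [feat=B main=A]
After op 4 (checkout): HEAD=feat@B [feat=B main=A]
After op 5 (checkout): HEAD=main@A [feat=B main=A]
After op 6 (commit): HEAD=main@C [feat=B main=C]
After op 7 (commit): HEAD=main@D [feat=B main=D]
ancestors(feat=B): ['A', 'B']
ancestors(main=D): ['A', 'C', 'D']
common: ['A']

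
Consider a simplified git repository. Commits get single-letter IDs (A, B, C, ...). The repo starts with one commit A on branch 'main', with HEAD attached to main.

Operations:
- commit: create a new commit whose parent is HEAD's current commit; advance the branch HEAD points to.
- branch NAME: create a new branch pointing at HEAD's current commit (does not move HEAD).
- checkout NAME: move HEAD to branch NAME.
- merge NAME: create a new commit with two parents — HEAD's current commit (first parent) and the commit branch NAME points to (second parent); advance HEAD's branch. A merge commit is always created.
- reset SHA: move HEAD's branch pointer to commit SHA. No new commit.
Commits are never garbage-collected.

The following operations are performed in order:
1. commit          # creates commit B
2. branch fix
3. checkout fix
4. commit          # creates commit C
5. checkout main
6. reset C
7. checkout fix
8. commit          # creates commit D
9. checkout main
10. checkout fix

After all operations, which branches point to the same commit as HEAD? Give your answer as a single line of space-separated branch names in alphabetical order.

Answer: fix

Derivation:
After op 1 (commit): HEAD=main@B [main=B]
After op 2 (branch): HEAD=main@B [fix=B main=B]
After op 3 (checkout): HEAD=fix@B [fix=B main=B]
After op 4 (commit): HEAD=fix@C [fix=C main=B]
After op 5 (checkout): HEAD=main@B [fix=C main=B]
After op 6 (reset): HEAD=main@C [fix=C main=C]
After op 7 (checkout): HEAD=fix@C [fix=C main=C]
After op 8 (commit): HEAD=fix@D [fix=D main=C]
After op 9 (checkout): HEAD=main@C [fix=D main=C]
After op 10 (checkout): HEAD=fix@D [fix=D main=C]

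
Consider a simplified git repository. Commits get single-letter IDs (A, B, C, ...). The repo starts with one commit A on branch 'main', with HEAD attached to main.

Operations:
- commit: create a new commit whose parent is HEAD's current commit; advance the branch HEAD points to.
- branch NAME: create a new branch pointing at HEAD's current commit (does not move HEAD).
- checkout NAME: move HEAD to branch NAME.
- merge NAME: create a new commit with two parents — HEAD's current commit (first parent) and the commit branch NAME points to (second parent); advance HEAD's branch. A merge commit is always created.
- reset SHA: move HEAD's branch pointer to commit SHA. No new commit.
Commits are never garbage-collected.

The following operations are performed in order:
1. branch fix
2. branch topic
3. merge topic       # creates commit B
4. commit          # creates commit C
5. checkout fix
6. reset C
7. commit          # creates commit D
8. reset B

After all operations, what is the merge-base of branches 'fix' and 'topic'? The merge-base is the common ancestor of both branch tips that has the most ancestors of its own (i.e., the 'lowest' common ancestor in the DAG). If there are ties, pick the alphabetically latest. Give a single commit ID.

Answer: A

Derivation:
After op 1 (branch): HEAD=main@A [fix=A main=A]
After op 2 (branch): HEAD=main@A [fix=A main=A topic=A]
After op 3 (merge): HEAD=main@B [fix=A main=B topic=A]
After op 4 (commit): HEAD=main@C [fix=A main=C topic=A]
After op 5 (checkout): HEAD=fix@A [fix=A main=C topic=A]
After op 6 (reset): HEAD=fix@C [fix=C main=C topic=A]
After op 7 (commit): HEAD=fix@D [fix=D main=C topic=A]
After op 8 (reset): HEAD=fix@B [fix=B main=C topic=A]
ancestors(fix=B): ['A', 'B']
ancestors(topic=A): ['A']
common: ['A']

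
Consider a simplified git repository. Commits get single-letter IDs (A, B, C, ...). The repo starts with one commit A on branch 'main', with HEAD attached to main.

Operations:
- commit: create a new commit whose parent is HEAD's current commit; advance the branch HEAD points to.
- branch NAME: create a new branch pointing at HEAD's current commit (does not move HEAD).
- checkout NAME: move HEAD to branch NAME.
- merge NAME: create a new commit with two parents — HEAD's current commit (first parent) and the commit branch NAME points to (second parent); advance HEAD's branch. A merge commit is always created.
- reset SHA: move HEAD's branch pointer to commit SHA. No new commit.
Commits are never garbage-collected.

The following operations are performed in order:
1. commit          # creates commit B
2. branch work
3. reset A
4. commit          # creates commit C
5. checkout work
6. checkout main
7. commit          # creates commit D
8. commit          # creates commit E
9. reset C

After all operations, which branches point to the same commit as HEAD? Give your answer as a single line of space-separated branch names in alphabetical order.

Answer: main

Derivation:
After op 1 (commit): HEAD=main@B [main=B]
After op 2 (branch): HEAD=main@B [main=B work=B]
After op 3 (reset): HEAD=main@A [main=A work=B]
After op 4 (commit): HEAD=main@C [main=C work=B]
After op 5 (checkout): HEAD=work@B [main=C work=B]
After op 6 (checkout): HEAD=main@C [main=C work=B]
After op 7 (commit): HEAD=main@D [main=D work=B]
After op 8 (commit): HEAD=main@E [main=E work=B]
After op 9 (reset): HEAD=main@C [main=C work=B]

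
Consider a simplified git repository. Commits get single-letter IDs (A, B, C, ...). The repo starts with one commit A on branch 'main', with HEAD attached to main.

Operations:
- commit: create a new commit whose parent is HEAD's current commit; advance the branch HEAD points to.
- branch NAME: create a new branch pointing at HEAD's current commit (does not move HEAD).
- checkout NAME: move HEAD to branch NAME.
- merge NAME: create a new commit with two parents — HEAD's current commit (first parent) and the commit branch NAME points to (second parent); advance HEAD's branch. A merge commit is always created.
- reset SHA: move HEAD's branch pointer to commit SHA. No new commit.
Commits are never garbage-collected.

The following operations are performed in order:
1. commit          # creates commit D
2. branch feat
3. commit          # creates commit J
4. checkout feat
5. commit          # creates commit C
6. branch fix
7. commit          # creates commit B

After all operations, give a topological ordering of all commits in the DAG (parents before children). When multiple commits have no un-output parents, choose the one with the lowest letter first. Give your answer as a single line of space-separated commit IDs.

After op 1 (commit): HEAD=main@D [main=D]
After op 2 (branch): HEAD=main@D [feat=D main=D]
After op 3 (commit): HEAD=main@J [feat=D main=J]
After op 4 (checkout): HEAD=feat@D [feat=D main=J]
After op 5 (commit): HEAD=feat@C [feat=C main=J]
After op 6 (branch): HEAD=feat@C [feat=C fix=C main=J]
After op 7 (commit): HEAD=feat@B [feat=B fix=C main=J]
commit A: parents=[]
commit B: parents=['C']
commit C: parents=['D']
commit D: parents=['A']
commit J: parents=['D']

Answer: A D C B J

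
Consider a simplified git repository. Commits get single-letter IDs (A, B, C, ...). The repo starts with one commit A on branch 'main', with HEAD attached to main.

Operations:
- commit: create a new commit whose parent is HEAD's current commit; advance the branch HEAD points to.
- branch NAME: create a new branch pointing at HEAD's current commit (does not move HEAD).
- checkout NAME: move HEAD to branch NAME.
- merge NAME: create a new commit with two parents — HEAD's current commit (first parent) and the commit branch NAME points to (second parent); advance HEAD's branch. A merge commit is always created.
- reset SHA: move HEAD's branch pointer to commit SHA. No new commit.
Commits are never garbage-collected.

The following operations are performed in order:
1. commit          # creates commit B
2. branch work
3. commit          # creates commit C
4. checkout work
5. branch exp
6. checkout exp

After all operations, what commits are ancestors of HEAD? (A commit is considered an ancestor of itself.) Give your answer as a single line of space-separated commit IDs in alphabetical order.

Answer: A B

Derivation:
After op 1 (commit): HEAD=main@B [main=B]
After op 2 (branch): HEAD=main@B [main=B work=B]
After op 3 (commit): HEAD=main@C [main=C work=B]
After op 4 (checkout): HEAD=work@B [main=C work=B]
After op 5 (branch): HEAD=work@B [exp=B main=C work=B]
After op 6 (checkout): HEAD=exp@B [exp=B main=C work=B]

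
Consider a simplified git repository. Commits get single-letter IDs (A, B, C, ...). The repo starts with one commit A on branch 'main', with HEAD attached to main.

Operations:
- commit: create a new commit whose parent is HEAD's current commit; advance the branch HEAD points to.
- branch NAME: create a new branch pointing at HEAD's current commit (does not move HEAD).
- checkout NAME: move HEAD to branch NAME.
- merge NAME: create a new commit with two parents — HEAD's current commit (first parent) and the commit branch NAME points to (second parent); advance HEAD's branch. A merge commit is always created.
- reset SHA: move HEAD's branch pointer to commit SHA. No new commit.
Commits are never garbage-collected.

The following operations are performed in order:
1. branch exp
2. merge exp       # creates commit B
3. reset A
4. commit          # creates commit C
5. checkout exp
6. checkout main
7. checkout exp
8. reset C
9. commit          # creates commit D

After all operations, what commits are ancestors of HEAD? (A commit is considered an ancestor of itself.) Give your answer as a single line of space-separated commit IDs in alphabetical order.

After op 1 (branch): HEAD=main@A [exp=A main=A]
After op 2 (merge): HEAD=main@B [exp=A main=B]
After op 3 (reset): HEAD=main@A [exp=A main=A]
After op 4 (commit): HEAD=main@C [exp=A main=C]
After op 5 (checkout): HEAD=exp@A [exp=A main=C]
After op 6 (checkout): HEAD=main@C [exp=A main=C]
After op 7 (checkout): HEAD=exp@A [exp=A main=C]
After op 8 (reset): HEAD=exp@C [exp=C main=C]
After op 9 (commit): HEAD=exp@D [exp=D main=C]

Answer: A C D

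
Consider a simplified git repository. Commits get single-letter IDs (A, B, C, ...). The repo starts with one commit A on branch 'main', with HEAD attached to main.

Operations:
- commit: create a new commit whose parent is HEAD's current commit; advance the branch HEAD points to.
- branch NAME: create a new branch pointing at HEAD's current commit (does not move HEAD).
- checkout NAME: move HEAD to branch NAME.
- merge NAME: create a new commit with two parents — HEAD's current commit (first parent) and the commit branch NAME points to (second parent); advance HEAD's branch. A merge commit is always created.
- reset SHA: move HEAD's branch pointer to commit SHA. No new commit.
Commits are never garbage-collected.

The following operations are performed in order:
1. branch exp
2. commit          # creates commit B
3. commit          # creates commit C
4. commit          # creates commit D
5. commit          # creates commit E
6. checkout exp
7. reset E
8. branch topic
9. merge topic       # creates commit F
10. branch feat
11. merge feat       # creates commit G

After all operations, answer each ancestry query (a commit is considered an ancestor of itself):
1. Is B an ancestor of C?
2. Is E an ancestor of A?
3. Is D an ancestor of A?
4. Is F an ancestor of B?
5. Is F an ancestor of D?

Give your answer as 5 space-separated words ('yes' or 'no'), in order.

After op 1 (branch): HEAD=main@A [exp=A main=A]
After op 2 (commit): HEAD=main@B [exp=A main=B]
After op 3 (commit): HEAD=main@C [exp=A main=C]
After op 4 (commit): HEAD=main@D [exp=A main=D]
After op 5 (commit): HEAD=main@E [exp=A main=E]
After op 6 (checkout): HEAD=exp@A [exp=A main=E]
After op 7 (reset): HEAD=exp@E [exp=E main=E]
After op 8 (branch): HEAD=exp@E [exp=E main=E topic=E]
After op 9 (merge): HEAD=exp@F [exp=F main=E topic=E]
After op 10 (branch): HEAD=exp@F [exp=F feat=F main=E topic=E]
After op 11 (merge): HEAD=exp@G [exp=G feat=F main=E topic=E]
ancestors(C) = {A,B,C}; B in? yes
ancestors(A) = {A}; E in? no
ancestors(A) = {A}; D in? no
ancestors(B) = {A,B}; F in? no
ancestors(D) = {A,B,C,D}; F in? no

Answer: yes no no no no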